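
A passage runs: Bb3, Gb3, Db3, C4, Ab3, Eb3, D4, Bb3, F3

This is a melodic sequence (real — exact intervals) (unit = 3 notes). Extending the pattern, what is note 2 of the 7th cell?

With 3-note cells, note 2 of each statement runs Gb3, Ab3, Bb3.
Carrying that up a 2nd forward: C4 → D4 → E4 → F#4.

F#4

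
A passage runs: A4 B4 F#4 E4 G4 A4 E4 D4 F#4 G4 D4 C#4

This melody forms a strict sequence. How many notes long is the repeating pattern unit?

Try groups of 4 (3 cells in 12 notes):
A4 B4 F#4 E4 | G4 A4 E4 D4 | F#4 G4 D4 C#4
That's a consistent down a 2nd shift per cell, and no other grouping gives one.

4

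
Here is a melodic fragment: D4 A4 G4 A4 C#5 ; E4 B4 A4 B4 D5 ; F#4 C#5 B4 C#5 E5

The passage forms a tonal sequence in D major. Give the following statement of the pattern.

The 5-note cells begin on D4, E4, F#4 — each up a 2nd from the last.
From G4 the diatonic shape gives G4 D5 C#5 D5 F#5.

G4 D5 C#5 D5 F#5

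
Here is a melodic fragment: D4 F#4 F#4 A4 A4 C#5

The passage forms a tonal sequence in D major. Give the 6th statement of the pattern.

Unit = 2 notes; the statements start on D4, F#4, A4, moving up a 3rd each time.
Extending up a 3rd: C#5 → E5 → G5.
So cell 6 is G5 B5.

G5 B5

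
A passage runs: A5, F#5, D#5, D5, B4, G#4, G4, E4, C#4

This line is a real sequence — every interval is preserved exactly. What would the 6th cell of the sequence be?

Bb2 G2 E2

Taking 3-note groups, the heads are A5, D5, G4: the pattern moves down a 5th.
Extending down a 5th: C4 → F3 → Bb2.
From Bb2 the exact shape gives Bb2 G2 E2.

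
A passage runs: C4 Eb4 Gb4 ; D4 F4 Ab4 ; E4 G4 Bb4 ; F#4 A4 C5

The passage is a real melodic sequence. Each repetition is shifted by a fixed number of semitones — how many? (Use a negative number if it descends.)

Taking 3-note groups, the heads are C4, D4, E4, F#4: the pattern moves up a 2nd.
Counting half-steps from C4 to D4: 2.

2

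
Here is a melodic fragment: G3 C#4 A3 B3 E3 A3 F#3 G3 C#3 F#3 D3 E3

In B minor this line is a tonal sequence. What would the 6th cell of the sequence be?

D2 G2 E2 F#2

Taking 4-note groups, the heads are G3, E3, C#3: the pattern moves down a 3rd.
Carrying on: A2 → F#2 → D2.
Statement 6 starts on D2 and keeps the same diatonic contour: D2 G2 E2 F#2.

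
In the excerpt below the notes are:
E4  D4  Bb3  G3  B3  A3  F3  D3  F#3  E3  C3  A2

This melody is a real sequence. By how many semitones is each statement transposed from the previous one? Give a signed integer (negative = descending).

With a 4-note motive the entries are E4, B3, F#3, each down a 4th from the previous.
E4→B3 is 59 − 64 = -5 semitones.

-5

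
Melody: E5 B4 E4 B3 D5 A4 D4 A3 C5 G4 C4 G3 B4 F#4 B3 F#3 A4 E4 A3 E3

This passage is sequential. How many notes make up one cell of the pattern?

Try groups of 4 (5 cells in 20 notes):
E5 B4 E4 B3 | D5 A4 D4 A3 | C5 G4 C4 G3 | B4 F#4 B3 F#3 | A4 E4 A3 E3
Every group is a transposition down a 2nd of the one before; no shorter unit works.

4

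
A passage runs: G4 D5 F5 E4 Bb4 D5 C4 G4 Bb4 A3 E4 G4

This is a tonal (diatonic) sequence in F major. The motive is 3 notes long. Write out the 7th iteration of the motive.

With a 3-note motive the entries are G4, E4, C4, A3, each down a 3rd from the previous.
Continuing the starts: F3 → D3 → Bb2.
Statement 7 starts on Bb2 and keeps the same diatonic contour: Bb2 F3 A3.

Bb2 F3 A3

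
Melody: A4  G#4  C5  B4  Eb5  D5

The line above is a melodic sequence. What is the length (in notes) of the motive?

There are 6 notes; a 2-note unit gives 3 cells:
A4 G#4 | C5 B4 | Eb5 D5
Each cell is the previous one up a 3rd — so the unit is 2 notes.

2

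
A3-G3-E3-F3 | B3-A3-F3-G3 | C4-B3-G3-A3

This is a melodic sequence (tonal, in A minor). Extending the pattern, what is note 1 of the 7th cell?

G4

The unit is 4 notes. Position-1 pitches of the 3 shown cells: A3, B3, C4.
Carrying that up a 2nd forward: D4 → E4 → F4 → G4.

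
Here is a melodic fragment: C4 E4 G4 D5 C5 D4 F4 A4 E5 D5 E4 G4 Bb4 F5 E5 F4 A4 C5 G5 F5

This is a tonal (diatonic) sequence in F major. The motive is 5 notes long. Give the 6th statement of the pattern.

The 5-note cells begin on C4, D4, E4, F4 — each up a 2nd from the last.
Continuing the starts: G4 → A4.
From A4 the diatonic shape gives A4 C5 E5 Bb5 A5.

A4 C5 E5 Bb5 A5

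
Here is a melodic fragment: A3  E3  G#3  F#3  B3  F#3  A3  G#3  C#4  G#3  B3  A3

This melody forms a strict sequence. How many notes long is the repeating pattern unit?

4

There are 12 notes; a 4-note unit gives 3 cells:
A3 E3 G#3 F#3 | B3 F#3 A3 G#3 | C#4 G#3 B3 A3
Every group is a transposition up a 2nd of the one before; no shorter unit works.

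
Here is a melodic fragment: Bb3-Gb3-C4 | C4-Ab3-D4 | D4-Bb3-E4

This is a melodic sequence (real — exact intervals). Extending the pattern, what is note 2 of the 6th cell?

Grouping in 3s, the 2nd note of each cell is Gb3, Ab3, Bb3.
Extending up a 2nd: C4 → D4 → E4.

E4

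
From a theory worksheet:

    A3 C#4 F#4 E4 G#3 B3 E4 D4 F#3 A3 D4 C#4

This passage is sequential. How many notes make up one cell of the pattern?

Try groups of 4 (3 cells in 12 notes):
A3 C#4 F#4 E4 | G#3 B3 E4 D4 | F#3 A3 D4 C#4
Every group is a transposition down a 2nd of the one before; no shorter unit works.

4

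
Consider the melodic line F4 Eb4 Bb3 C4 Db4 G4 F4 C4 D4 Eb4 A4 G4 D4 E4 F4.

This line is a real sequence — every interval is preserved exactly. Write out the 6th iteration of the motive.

The 5-note cells begin on F4, G4, A4 — each up a 2nd from the last.
Continuing the starts: B4 → C#5 → D#5.
Statement 6 starts on D#5 and keeps the same exact contour: D#5 C#5 G#4 A#4 B4.

D#5 C#5 G#4 A#4 B4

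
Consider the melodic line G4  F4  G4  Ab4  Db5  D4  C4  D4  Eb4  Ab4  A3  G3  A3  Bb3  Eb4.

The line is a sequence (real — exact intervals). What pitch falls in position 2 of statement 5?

With 5-note cells, note 2 of each statement runs F4, C4, G3.
Extending down a 4th: D3 → A2.

A2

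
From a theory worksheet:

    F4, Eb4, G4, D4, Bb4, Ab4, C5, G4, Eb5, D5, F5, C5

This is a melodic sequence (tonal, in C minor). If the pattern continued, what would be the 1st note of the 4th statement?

The unit is 4 notes. Position-1 pitches of the 3 shown cells: F4, Bb4, Eb5.
One more up a 4th gives Ab5.

Ab5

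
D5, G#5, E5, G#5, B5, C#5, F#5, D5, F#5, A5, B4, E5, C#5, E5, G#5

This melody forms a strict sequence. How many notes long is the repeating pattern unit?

5

Try groups of 5 (3 cells in 15 notes):
D5 G#5 E5 G#5 B5 | C#5 F#5 D5 F#5 A5 | B4 E5 C#5 E5 G#5
Every group is a transposition down a 2nd of the one before; no shorter unit works.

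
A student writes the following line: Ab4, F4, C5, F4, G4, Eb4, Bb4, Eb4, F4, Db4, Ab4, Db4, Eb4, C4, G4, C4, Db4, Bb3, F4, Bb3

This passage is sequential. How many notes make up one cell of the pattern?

4

There are 20 notes; a 4-note unit gives 5 cells:
Ab4 F4 C5 F4 | G4 Eb4 Bb4 Eb4 | F4 Db4 Ab4 Db4 | Eb4 C4 G4 C4 | Db4 Bb3 F4 Bb3
Every group is a transposition down a 2nd of the one before; no shorter unit works.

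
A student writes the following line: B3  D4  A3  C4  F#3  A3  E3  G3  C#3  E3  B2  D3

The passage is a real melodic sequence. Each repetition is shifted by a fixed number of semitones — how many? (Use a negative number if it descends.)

The 4-note cells begin on B3, F#3, C#3 — each down a 4th from the last.
Counting half-steps from B3 to F#3: -5.

-5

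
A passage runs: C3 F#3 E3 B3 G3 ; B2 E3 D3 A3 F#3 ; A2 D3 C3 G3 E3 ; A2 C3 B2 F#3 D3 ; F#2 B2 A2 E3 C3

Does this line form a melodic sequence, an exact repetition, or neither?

neither

Note 1 of cell 4 is A2; if this were a sequence it would be G2. No unit length gives a consistent transposition pattern.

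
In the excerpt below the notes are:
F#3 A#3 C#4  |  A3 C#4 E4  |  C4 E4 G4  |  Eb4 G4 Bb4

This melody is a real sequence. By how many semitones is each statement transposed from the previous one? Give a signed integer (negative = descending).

3

The 3-note cells begin on F#3, A3, C4, Eb4 — each up a 3rd from the last.
Counting half-steps from F#3 to A3: 3.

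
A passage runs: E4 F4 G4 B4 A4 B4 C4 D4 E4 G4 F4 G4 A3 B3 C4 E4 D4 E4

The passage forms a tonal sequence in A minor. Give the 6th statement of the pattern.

Unit = 6 notes; the statements start on E4, C4, A3, moving down a 3rd each time.
Carrying on: F3 → D3 → B2.
So cell 6 is B2 C3 D3 F3 E3 F3.

B2 C3 D3 F3 E3 F3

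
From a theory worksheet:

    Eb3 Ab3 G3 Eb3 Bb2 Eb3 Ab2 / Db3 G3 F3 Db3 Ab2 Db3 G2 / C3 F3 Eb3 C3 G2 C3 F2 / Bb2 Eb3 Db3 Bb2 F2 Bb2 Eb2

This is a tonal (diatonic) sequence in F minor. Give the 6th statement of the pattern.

G2 C3 Bb2 G2 Db2 G2 C2

Unit = 7 notes; the statements start on Eb3, Db3, C3, Bb2, moving down a 2nd each time.
Carrying on: Ab2 → G2.
So cell 6 is G2 C3 Bb2 G2 Db2 G2 C2.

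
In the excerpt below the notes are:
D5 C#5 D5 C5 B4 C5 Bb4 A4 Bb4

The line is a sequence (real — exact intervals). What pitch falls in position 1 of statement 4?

Grouping in 3s, the 1st note of each cell is D5, C5, Bb4.
One more down a 2nd gives Ab4.

Ab4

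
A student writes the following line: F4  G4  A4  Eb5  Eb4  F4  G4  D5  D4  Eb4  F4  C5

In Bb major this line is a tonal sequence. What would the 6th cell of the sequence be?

With a 4-note motive the entries are F4, Eb4, D4, each down a 2nd from the previous.
Extending down a 2nd: C4 → Bb3 → A3.
Statement 6 starts on A3 and keeps the same diatonic contour: A3 Bb3 C4 G4.

A3 Bb3 C4 G4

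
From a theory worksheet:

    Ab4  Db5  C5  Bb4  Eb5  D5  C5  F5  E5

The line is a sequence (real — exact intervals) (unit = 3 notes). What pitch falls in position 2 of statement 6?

Grouping in 3s, the 2nd note of each cell is Db5, Eb5, F5.
Carrying that up a 2nd forward: G5 → A5 → B5.

B5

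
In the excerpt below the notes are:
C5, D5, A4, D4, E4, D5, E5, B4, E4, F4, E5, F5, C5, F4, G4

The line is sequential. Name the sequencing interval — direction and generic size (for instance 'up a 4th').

up a 2nd

The 5-note cells begin on C5, D5, E5 — each up a 2nd from the last.
From C5 to D5: up a 2nd.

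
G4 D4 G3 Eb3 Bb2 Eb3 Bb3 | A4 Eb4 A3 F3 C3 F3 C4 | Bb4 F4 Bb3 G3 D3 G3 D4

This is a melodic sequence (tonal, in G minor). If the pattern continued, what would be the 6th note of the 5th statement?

Bb3

The unit is 7 notes. Position-6 pitches of the 3 shown cells: Eb3, F3, G3.
Each moves up a 2nd. Continuing: A3 → Bb3.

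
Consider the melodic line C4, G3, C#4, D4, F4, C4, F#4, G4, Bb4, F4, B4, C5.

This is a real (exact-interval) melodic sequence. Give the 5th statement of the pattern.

Taking 4-note groups, the heads are C4, F4, Bb4: the pattern moves up a 4th.
Carrying on: Eb5 → Ab5.
So cell 5 is Ab5 Eb5 A5 Bb5.

Ab5 Eb5 A5 Bb5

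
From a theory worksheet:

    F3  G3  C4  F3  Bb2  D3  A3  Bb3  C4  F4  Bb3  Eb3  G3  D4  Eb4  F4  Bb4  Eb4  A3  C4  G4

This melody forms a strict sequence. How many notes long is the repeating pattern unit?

7

21 notes total. Splitting into 3 groups of 7:
F3 G3 C4 F3 Bb2 D3 A3 | Bb3 C4 F4 Bb3 Eb3 G3 D4 | Eb4 F4 Bb4 Eb4 A3 C4 G4
Every group is a transposition up a 4th of the one before; no shorter unit works.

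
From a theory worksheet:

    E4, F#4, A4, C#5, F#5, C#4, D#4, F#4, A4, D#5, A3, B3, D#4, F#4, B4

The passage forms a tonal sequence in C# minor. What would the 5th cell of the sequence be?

With a 5-note motive the entries are E4, C#4, A3, each down a 3rd from the previous.
Carrying on: F#3 → D#3.
So cell 5 is D#3 E3 G#3 B3 E4.

D#3 E3 G#3 B3 E4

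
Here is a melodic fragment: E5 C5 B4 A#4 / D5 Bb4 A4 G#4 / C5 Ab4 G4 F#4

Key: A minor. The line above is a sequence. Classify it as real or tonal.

real

Each cell has the same semitone pattern (-4, -1, -1) — intervals are preserved exactly.
And A#4 lies outside A minor, so the sequence is real rather than tonal.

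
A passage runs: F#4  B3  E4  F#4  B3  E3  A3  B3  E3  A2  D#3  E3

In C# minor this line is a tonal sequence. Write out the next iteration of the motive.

The 4-note cells begin on F#4, B3, E3 — each down a 5th from the last.
So cell 4 is A2 D#2 G#2 A2.

A2 D#2 G#2 A2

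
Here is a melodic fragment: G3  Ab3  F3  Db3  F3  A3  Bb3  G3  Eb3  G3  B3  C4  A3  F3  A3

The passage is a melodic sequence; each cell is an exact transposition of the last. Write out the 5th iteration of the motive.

D#4 E4 C#4 A3 C#4

With a 5-note motive the entries are G3, A3, B3, each up a 2nd from the previous.
Extending up a 2nd: C#4 → D#4.
From D#4 the exact shape gives D#4 E4 C#4 A3 C#4.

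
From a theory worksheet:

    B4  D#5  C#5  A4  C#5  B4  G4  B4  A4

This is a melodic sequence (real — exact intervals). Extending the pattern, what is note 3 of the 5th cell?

The unit is 3 notes. Position-3 pitches of the 3 shown cells: C#5, B4, A4.
Each moves down a 2nd. Continuing: G4 → F4.

F4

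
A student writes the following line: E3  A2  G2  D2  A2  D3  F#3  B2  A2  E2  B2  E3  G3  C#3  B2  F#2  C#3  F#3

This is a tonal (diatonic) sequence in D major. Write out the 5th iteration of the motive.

B3 E3 D3 A2 E3 A3

Taking 6-note groups, the heads are E3, F#3, G3: the pattern moves up a 2nd.
Continuing the starts: A3 → B3.
From B3 the diatonic shape gives B3 E3 D3 A2 E3 A3.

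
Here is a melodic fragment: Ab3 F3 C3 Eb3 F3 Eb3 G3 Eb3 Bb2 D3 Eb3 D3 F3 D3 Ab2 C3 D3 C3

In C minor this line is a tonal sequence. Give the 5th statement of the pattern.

D3 Bb2 F2 Ab2 Bb2 Ab2

Taking 6-note groups, the heads are Ab3, G3, F3: the pattern moves down a 2nd.
Continuing the starts: Eb3 → D3.
Statement 5 starts on D3 and keeps the same diatonic contour: D3 Bb2 F2 Ab2 Bb2 Ab2.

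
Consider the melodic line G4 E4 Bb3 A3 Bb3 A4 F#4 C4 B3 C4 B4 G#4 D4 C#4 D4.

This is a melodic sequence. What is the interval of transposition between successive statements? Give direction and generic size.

Taking 5-note groups, the heads are G4, A4, B4: the pattern moves up a 2nd.
From G4 to A4: up a 2nd.

up a 2nd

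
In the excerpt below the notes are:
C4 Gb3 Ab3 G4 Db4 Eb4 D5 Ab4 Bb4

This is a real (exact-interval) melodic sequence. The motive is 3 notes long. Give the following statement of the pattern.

A5 Eb5 F5

The 3-note cells begin on C4, G4, D5 — each up a 5th from the last.
So cell 4 is A5 Eb5 F5.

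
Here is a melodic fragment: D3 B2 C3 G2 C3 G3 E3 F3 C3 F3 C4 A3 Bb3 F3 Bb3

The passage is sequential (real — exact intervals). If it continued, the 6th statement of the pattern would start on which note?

Eb5

Taking 5-note groups, the heads are D3, G3, C4: the pattern moves up a 4th.
Extending the heads up a 4th: F4 → Bb4 → Eb5.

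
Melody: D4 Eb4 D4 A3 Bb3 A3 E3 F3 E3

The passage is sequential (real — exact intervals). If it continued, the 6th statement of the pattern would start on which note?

The 3-note cells begin on D4, A3, E3 — each down a 4th from the last.
Extending the heads down a 4th: B2 → F#2 → C#2.

C#2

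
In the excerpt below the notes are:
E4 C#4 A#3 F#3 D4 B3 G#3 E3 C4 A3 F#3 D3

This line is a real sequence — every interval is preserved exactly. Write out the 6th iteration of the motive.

The 4-note cells begin on E4, D4, C4 — each down a 2nd from the last.
Carrying on: Bb3 → Ab3 → Gb3.
From Gb3 the exact shape gives Gb3 Eb3 C3 Ab2.

Gb3 Eb3 C3 Ab2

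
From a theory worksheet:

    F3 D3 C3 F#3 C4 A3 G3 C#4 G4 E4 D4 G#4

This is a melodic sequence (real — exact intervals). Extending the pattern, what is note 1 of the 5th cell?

Grouping in 4s, the 1st note of each cell is F3, C4, G4.
Each moves up a 5th. Continuing: D5 → A5.

A5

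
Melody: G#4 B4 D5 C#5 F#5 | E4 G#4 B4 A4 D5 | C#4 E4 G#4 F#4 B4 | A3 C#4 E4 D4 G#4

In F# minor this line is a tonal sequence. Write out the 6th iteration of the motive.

D3 F#3 A3 G#3 C#4

The 5-note cells begin on G#4, E4, C#4, A3 — each down a 3rd from the last.
Continuing the starts: F#3 → D3.
So cell 6 is D3 F#3 A3 G#3 C#4.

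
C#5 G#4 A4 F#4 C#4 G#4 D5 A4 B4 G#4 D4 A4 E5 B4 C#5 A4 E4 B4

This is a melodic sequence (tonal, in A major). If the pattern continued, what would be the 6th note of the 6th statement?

E5

The unit is 6 notes. Position-6 pitches of the 3 shown cells: G#4, A4, B4.
Each moves up a 2nd. Continuing: C#5 → D5 → E5.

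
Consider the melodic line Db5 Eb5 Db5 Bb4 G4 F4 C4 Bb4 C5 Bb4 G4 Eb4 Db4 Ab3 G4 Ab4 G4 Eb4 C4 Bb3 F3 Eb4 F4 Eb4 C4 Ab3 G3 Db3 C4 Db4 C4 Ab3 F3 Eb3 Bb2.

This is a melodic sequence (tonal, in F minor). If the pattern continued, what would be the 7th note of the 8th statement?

With 7-note cells, note 7 of each statement runs C4, Ab3, F3, Db3, Bb2.
Extending down a 3rd: G2 → Eb2 → C2.

C2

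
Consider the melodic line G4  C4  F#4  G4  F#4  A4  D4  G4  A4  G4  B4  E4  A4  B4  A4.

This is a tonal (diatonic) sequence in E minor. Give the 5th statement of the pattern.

D5 G4 C5 D5 C5

Unit = 5 notes; the statements start on G4, A4, B4, moving up a 2nd each time.
Extending up a 2nd: C5 → D5.
So cell 5 is D5 G4 C5 D5 C5.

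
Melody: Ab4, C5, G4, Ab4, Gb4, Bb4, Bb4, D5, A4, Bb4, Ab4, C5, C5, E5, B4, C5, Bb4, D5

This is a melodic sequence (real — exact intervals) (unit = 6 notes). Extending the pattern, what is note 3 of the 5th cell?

The unit is 6 notes. Position-3 pitches of the 3 shown cells: G4, A4, B4.
Carrying that up a 2nd forward: C#5 → D#5.

D#5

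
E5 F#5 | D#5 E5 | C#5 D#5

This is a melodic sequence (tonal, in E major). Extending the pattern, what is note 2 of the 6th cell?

A4

The unit is 2 notes. Position-2 pitches of the 3 shown cells: F#5, E5, D#5.
Extending down a 2nd: C#5 → B4 → A4.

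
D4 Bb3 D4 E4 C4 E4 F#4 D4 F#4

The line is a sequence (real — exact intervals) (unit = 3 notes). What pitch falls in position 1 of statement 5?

A#4

Grouping in 3s, the 1st note of each cell is D4, E4, F#4.
Each moves up a 2nd. Continuing: G#4 → A#4.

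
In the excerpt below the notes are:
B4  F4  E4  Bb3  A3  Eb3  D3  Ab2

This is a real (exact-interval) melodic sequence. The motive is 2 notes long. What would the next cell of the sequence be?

G2 Db2

Taking 2-note groups, the heads are B4, E4, A3, D3: the pattern moves down a 5th.
Statement 5 starts on G2 and keeps the same exact contour: G2 Db2.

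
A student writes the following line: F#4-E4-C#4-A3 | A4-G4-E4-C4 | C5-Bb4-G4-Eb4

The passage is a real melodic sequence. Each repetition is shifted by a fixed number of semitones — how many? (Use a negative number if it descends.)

3

The 4-note cells begin on F#4, A4, C5 — each up a 3rd from the last.
Counting half-steps from F#4 to A4: 3.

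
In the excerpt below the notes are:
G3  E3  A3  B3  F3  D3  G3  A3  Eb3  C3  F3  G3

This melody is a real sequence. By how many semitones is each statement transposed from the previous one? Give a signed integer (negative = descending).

With a 4-note motive the entries are G3, F3, Eb3, each down a 2nd from the previous.
G3 to F3 spans -2 semitones.

-2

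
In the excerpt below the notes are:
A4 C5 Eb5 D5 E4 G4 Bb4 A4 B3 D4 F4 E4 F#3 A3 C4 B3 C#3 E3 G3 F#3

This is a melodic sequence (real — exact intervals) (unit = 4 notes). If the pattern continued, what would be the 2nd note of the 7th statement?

With 4-note cells, note 2 of each statement runs C5, G4, D4, A3, E3.
Carrying that down a 4th forward: B2 → F#2.

F#2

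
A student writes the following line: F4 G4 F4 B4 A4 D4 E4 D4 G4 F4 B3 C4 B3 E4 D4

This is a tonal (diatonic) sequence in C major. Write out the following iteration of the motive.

G3 A3 G3 C4 B3

With a 5-note motive the entries are F4, D4, B3, each down a 3rd from the previous.
Statement 4 starts on G3 and keeps the same diatonic contour: G3 A3 G3 C4 B3.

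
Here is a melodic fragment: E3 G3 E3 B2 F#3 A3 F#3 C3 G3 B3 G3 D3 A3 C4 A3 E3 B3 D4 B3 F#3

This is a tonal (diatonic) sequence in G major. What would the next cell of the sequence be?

C4 E4 C4 G3

Unit = 4 notes; the statements start on E3, F#3, G3, A3, B3, moving up a 2nd each time.
Statement 6 starts on C4 and keeps the same diatonic contour: C4 E4 C4 G3.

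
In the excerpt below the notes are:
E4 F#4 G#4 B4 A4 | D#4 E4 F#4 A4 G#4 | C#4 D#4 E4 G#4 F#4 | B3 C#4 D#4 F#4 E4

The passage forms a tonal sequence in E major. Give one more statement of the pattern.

A3 B3 C#4 E4 D#4

Unit = 5 notes; the statements start on E4, D#4, C#4, B3, moving down a 2nd each time.
So cell 5 is A3 B3 C#4 E4 D#4.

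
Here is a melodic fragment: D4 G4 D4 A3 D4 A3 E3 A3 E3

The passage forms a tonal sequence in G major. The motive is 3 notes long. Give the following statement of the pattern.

B2 E3 B2

Taking 3-note groups, the heads are D4, A3, E3: the pattern moves down a 4th.
So cell 4 is B2 E3 B2.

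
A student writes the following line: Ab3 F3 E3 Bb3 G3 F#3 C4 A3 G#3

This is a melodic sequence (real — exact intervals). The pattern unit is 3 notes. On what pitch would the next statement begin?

D4

Unit = 3 notes; the statements start on Ab3, Bb3, C4, moving up a 2nd each time.
One more step up a 2nd gives D4.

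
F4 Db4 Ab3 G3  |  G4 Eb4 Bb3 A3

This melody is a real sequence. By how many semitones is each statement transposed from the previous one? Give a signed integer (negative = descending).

2

Unit = 4 notes; the statements start on F4, G4, moving up a 2nd each time.
Counting half-steps from F4 to G4: 2.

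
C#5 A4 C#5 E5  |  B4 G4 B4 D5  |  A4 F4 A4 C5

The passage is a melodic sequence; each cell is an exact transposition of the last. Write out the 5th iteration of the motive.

With a 4-note motive the entries are C#5, B4, A4, each down a 2nd from the previous.
Extending down a 2nd: G4 → F4.
Statement 5 starts on F4 and keeps the same exact contour: F4 Db4 F4 Ab4.

F4 Db4 F4 Ab4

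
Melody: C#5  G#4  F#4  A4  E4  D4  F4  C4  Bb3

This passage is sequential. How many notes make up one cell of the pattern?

3

There are 9 notes; a 3-note unit gives 3 cells:
C#5 G#4 F#4 | A4 E4 D4 | F4 C4 Bb3
That's a consistent down a 3rd shift per cell, and no other grouping gives one.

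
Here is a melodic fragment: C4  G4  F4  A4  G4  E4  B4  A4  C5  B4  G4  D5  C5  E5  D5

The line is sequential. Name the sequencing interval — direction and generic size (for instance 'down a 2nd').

The 5-note cells begin on C4, E4, G4 — each up a 3rd from the last.
From C4 to E4: up a 3rd.

up a 3rd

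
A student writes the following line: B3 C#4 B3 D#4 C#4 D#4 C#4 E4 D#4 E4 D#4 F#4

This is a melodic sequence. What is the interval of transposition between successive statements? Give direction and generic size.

Taking 4-note groups, the heads are B3, C#4, D#4: the pattern moves up a 2nd.
From B3 to C#4: up a 2nd.

up a 2nd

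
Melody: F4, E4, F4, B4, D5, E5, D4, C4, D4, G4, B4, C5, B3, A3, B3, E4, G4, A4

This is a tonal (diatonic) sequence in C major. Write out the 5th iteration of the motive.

E3 D3 E3 A3 C4 D4

The 6-note cells begin on F4, D4, B3 — each down a 3rd from the last.
Carrying on: G3 → E3.
Statement 5 starts on E3 and keeps the same diatonic contour: E3 D3 E3 A3 C4 D4.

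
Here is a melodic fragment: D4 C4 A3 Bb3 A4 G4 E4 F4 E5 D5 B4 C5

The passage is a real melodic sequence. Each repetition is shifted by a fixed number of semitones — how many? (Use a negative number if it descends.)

7

The 4-note cells begin on D4, A4, E5 — each up a 5th from the last.
Counting half-steps from D4 to A4: 7.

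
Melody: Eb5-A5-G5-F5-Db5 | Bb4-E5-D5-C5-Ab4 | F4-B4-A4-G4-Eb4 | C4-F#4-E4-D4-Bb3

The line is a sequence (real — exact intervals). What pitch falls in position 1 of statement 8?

The unit is 5 notes. Position-1 pitches of the 4 shown cells: Eb5, Bb4, F4, C4.
Each moves down a 4th. Continuing: G3 → D3 → A2 → E2.

E2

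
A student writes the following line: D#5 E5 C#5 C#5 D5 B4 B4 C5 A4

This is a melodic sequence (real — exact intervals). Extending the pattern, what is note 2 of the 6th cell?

Grouping in 3s, the 2nd note of each cell is E5, D5, C5.
Extending down a 2nd: Bb4 → Ab4 → Gb4.

Gb4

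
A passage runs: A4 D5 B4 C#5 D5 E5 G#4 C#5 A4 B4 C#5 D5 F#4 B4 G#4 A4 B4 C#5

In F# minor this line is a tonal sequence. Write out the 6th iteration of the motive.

The 6-note cells begin on A4, G#4, F#4 — each down a 2nd from the last.
Continuing the starts: E4 → D4 → C#4.
Statement 6 starts on C#4 and keeps the same diatonic contour: C#4 F#4 D4 E4 F#4 G#4.

C#4 F#4 D4 E4 F#4 G#4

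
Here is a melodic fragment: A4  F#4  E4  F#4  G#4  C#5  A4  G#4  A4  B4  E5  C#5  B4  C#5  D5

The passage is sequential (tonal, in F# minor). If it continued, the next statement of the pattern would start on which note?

The 5-note cells begin on A4, C#5, E5 — each up a 3rd from the last.
The next head, up a 3rd from E5, is G#5.

G#5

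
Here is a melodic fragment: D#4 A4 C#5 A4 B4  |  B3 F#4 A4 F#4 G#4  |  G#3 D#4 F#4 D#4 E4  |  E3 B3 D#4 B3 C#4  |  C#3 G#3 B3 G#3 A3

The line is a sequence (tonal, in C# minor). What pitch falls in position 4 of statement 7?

The unit is 5 notes. Position-4 pitches of the 5 shown cells: A4, F#4, D#4, B3, G#3.
Extending down a 3rd: E3 → C#3.

C#3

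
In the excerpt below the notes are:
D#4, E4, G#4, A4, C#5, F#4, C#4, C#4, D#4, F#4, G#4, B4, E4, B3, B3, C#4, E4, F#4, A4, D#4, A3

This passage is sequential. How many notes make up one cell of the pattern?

Try groups of 7 (3 cells in 21 notes):
D#4 E4 G#4 A4 C#5 F#4 C#4 | C#4 D#4 F#4 G#4 B4 E4 B3 | B3 C#4 E4 F#4 A4 D#4 A3
Each cell is the previous one down a 2nd — so the unit is 7 notes.

7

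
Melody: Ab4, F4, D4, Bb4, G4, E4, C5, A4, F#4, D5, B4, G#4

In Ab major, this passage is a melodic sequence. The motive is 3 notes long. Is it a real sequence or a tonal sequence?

real

Each cell has the same semitone pattern (-3, -3) — intervals are preserved exactly.
And D4 lies outside Ab major, so the sequence is real rather than tonal.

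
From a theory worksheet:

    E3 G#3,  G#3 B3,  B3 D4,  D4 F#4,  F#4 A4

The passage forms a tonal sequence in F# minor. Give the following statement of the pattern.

A4 C#5

The 2-note cells begin on E3, G#3, B3, D4, F#4 — each up a 3rd from the last.
Statement 6 starts on A4 and keeps the same diatonic contour: A4 C#5.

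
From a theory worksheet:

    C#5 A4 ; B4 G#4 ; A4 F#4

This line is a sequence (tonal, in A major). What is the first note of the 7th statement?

With a 2-note motive the entries are C#5, B4, A4, each down a 2nd from the previous.
Extending the heads down a 2nd: G#4 → F#4 → E4 → D4.

D4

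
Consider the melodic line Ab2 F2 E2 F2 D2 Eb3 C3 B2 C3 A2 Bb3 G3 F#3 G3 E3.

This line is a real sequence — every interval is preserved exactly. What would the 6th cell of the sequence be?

Unit = 5 notes; the statements start on Ab2, Eb3, Bb3, moving up a 5th each time.
Carrying on: F4 → C5 → G5.
From G5 the exact shape gives G5 E5 D#5 E5 C#5.

G5 E5 D#5 E5 C#5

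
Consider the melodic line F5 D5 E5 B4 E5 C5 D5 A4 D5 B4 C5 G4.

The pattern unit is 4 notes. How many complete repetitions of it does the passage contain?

12 notes in groups of 4 gives 12/4 = 3 statements.
Starts: F5, E5, D5 — each down a 2nd.

3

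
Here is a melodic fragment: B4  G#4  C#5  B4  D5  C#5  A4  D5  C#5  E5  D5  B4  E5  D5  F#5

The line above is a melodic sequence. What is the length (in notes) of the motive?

5

15 notes total. Splitting into 3 groups of 5:
B4 G#4 C#5 B4 D5 | C#5 A4 D5 C#5 E5 | D5 B4 E5 D5 F#5
That's a consistent up a 2nd shift per cell, and no other grouping gives one.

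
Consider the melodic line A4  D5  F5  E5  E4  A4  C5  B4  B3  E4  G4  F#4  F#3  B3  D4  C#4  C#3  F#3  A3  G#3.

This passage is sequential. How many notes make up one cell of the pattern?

20 notes total. Splitting into 5 groups of 4:
A4 D5 F5 E5 | E4 A4 C5 B4 | B3 E4 G4 F#4 | F#3 B3 D4 C#4 | C#3 F#3 A3 G#3
That's a consistent down a 4th shift per cell, and no other grouping gives one.

4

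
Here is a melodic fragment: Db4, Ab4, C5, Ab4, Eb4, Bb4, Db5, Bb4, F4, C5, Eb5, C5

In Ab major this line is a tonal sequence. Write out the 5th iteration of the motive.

Ab4 Eb5 G5 Eb5

With a 4-note motive the entries are Db4, Eb4, F4, each up a 2nd from the previous.
Carrying on: G4 → Ab4.
So cell 5 is Ab4 Eb5 G5 Eb5.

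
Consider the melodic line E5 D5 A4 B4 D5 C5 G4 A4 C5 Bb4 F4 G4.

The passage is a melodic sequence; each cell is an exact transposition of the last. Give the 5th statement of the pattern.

Ab4 Gb4 Db4 Eb4

Unit = 4 notes; the statements start on E5, D5, C5, moving down a 2nd each time.
Extending down a 2nd: Bb4 → Ab4.
Statement 5 starts on Ab4 and keeps the same exact contour: Ab4 Gb4 Db4 Eb4.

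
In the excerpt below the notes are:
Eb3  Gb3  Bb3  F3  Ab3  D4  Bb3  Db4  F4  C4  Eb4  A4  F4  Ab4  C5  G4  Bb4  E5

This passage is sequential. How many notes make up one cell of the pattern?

Try groups of 6 (3 cells in 18 notes):
Eb3 Gb3 Bb3 F3 Ab3 D4 | Bb3 Db4 F4 C4 Eb4 A4 | F4 Ab4 C5 G4 Bb4 E5
That's a consistent up a 5th shift per cell, and no other grouping gives one.

6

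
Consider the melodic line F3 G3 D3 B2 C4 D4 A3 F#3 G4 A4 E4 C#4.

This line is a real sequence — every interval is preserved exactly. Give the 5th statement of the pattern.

Unit = 4 notes; the statements start on F3, C4, G4, moving up a 5th each time.
Extending up a 5th: D5 → A5.
So cell 5 is A5 B5 F#5 D#5.

A5 B5 F#5 D#5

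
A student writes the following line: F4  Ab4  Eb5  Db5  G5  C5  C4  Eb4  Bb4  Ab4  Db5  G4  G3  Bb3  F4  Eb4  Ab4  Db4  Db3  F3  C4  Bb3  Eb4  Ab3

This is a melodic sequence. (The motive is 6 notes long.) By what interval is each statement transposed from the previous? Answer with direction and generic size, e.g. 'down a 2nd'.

down a 4th

Taking 6-note groups, the heads are F4, C4, G3, Db3: the pattern moves down a 4th.
F4 to C4 is down a 4th.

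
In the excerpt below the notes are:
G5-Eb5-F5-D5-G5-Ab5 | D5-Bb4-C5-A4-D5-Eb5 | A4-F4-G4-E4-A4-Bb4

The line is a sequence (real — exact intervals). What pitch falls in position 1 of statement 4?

The unit is 6 notes. Position-1 pitches of the 3 shown cells: G5, D5, A4.
One more down a 4th gives E4.

E4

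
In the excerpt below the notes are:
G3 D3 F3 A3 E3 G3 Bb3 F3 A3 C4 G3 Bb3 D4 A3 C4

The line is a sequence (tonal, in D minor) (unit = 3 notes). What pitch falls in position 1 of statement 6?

Grouping in 3s, the 1st note of each cell is G3, A3, Bb3, C4, D4.
One more up a 2nd gives E4.

E4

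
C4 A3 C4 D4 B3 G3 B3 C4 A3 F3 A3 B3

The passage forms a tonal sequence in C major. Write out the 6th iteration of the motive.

E3 C3 E3 F3

The 4-note cells begin on C4, B3, A3 — each down a 2nd from the last.
Carrying on: G3 → F3 → E3.
From E3 the diatonic shape gives E3 C3 E3 F3.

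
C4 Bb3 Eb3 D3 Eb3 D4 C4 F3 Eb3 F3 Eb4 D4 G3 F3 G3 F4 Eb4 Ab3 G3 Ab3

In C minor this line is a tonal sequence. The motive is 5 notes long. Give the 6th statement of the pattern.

Ab4 G4 C4 Bb3 C4

Taking 5-note groups, the heads are C4, D4, Eb4, F4: the pattern moves up a 2nd.
Carrying on: G4 → Ab4.
From Ab4 the diatonic shape gives Ab4 G4 C4 Bb3 C4.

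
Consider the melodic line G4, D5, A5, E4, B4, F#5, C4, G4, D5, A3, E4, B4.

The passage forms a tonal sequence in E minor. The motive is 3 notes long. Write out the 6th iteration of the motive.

The 3-note cells begin on G4, E4, C4, A3 — each down a 3rd from the last.
Carrying on: F#3 → D3.
From D3 the diatonic shape gives D3 A3 E4.

D3 A3 E4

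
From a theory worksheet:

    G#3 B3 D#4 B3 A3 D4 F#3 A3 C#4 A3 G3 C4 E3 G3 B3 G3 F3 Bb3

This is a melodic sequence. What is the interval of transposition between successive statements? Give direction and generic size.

down a 2nd

With a 6-note motive the entries are G#3, F#3, E3, each down a 2nd from the previous.
G#3 to F#3 is down a 2nd.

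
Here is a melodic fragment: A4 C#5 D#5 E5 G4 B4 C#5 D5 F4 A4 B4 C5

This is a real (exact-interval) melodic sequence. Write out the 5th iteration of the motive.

Unit = 4 notes; the statements start on A4, G4, F4, moving down a 2nd each time.
Continuing the starts: Eb4 → Db4.
So cell 5 is Db4 F4 G4 Ab4.

Db4 F4 G4 Ab4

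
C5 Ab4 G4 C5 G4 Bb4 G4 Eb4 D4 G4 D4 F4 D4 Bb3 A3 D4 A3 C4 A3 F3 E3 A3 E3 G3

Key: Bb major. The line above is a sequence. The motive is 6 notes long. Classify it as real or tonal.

Each cell has the same semitone pattern (-4, -1, 5, -5, 3) — intervals are preserved exactly.
And Ab4 lies outside Bb major, so the sequence is real rather than tonal.

real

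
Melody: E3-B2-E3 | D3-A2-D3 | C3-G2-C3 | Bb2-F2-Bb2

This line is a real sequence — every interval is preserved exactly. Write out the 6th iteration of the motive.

Unit = 3 notes; the statements start on E3, D3, C3, Bb2, moving down a 2nd each time.
Continuing the starts: Ab2 → Gb2.
Statement 6 starts on Gb2 and keeps the same exact contour: Gb2 Db2 Gb2.

Gb2 Db2 Gb2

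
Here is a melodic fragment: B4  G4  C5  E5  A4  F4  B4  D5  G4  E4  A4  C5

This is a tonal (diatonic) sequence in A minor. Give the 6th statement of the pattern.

D4 B3 E4 G4

The 4-note cells begin on B4, A4, G4 — each down a 2nd from the last.
Extending down a 2nd: F4 → E4 → D4.
Statement 6 starts on D4 and keeps the same diatonic contour: D4 B3 E4 G4.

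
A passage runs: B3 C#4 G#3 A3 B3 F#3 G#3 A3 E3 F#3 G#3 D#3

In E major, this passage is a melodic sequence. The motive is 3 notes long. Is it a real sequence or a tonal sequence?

tonal

Every note is diatonic to E major.
Cell 1 has +2 semitones from note 1 to 2, but cell 3 has +1 — the interval quality changes while the contour stays the same, which is the hallmark of a tonal sequence.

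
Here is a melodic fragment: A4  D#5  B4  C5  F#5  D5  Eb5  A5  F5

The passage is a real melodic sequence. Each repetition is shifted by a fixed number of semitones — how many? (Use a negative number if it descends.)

Taking 3-note groups, the heads are A4, C5, Eb5: the pattern moves up a 3rd.
Counting half-steps from A4 to C5: 3.

3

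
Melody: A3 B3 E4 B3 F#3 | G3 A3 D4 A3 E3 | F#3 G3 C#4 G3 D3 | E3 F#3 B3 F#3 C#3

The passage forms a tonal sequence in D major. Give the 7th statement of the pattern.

Taking 5-note groups, the heads are A3, G3, F#3, E3: the pattern moves down a 2nd.
Continuing the starts: D3 → C#3 → B2.
So cell 7 is B2 C#3 F#3 C#3 G2.

B2 C#3 F#3 C#3 G2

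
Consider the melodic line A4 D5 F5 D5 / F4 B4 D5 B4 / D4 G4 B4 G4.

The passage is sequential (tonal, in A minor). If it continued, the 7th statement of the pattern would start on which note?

C3

The 4-note cells begin on A4, F4, D4 — each down a 3rd from the last.
Extending the heads down a 3rd: B3 → G3 → E3 → C3.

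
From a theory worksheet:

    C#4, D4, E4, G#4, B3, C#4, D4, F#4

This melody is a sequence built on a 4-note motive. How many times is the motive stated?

8 notes in groups of 4 gives 8/4 = 2 statements.
Starts: C#4, B3 — each down a 2nd.

2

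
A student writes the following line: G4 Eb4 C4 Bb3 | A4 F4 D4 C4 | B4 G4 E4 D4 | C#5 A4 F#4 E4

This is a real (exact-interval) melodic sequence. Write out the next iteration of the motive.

The 4-note cells begin on G4, A4, B4, C#5 — each up a 2nd from the last.
So cell 5 is D#5 B4 G#4 F#4.

D#5 B4 G#4 F#4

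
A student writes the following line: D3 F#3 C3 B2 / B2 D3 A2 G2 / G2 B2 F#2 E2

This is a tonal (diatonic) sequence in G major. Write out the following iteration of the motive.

E2 G2 D2 C2

Taking 4-note groups, the heads are D3, B2, G2: the pattern moves down a 3rd.
Statement 4 starts on E2 and keeps the same diatonic contour: E2 G2 D2 C2.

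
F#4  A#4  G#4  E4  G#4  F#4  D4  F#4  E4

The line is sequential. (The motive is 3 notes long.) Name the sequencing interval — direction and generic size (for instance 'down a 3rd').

With a 3-note motive the entries are F#4, E4, D4, each down a 2nd from the previous.
F#4 to E4 is down a 2nd.

down a 2nd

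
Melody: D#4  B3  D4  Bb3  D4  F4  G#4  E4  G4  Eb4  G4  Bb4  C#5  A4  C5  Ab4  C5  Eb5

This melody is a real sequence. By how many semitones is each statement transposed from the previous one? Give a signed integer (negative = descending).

5

Taking 6-note groups, the heads are D#4, G#4, C#5: the pattern moves up a 4th.
Counting half-steps from D#4 to G#4: 5.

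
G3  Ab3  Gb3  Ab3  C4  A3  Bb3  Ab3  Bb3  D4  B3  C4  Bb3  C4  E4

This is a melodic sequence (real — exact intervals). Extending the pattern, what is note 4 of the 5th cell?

E4

The unit is 5 notes. Position-4 pitches of the 3 shown cells: Ab3, Bb3, C4.
Extending up a 2nd: D4 → E4.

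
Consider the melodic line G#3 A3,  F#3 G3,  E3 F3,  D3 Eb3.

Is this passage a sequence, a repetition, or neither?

Each 2-note cell is the previous one transposed down a 2nd.

sequence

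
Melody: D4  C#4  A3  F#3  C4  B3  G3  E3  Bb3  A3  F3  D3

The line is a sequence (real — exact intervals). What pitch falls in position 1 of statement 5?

Gb3

Grouping in 4s, the 1st note of each cell is D4, C4, Bb3.
Extending down a 2nd: Ab3 → Gb3.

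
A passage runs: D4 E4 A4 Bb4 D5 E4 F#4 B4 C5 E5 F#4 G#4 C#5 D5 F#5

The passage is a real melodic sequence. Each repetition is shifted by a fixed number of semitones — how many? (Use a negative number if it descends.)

2

With a 5-note motive the entries are D4, E4, F#4, each up a 2nd from the previous.
D4→E4 is 64 − 62 = 2 semitones.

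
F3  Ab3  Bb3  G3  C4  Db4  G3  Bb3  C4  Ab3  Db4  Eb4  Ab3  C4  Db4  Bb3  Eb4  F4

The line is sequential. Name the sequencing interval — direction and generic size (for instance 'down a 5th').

Taking 6-note groups, the heads are F3, G3, Ab3: the pattern moves up a 2nd.
F3 to G3 is up a 2nd.

up a 2nd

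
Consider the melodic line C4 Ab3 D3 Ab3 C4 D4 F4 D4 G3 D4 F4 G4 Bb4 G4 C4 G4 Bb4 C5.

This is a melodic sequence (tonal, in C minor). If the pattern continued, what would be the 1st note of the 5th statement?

Grouping in 6s, the 1st note of each cell is C4, F4, Bb4.
Extending up a 4th: Eb5 → Ab5.

Ab5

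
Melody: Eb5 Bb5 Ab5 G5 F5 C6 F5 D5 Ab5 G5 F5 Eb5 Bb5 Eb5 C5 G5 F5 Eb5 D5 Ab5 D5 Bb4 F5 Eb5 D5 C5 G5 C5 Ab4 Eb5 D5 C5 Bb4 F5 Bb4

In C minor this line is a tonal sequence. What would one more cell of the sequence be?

G4 D5 C5 Bb4 Ab4 Eb5 Ab4

With a 7-note motive the entries are Eb5, D5, C5, Bb4, Ab4, each down a 2nd from the previous.
So cell 6 is G4 D5 C5 Bb4 Ab4 Eb5 Ab4.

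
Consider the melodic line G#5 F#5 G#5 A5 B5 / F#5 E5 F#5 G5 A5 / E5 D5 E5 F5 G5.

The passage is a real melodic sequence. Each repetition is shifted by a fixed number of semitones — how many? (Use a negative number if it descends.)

-2

Unit = 5 notes; the statements start on G#5, F#5, E5, moving down a 2nd each time.
Counting half-steps from G#5 to F#5: -2.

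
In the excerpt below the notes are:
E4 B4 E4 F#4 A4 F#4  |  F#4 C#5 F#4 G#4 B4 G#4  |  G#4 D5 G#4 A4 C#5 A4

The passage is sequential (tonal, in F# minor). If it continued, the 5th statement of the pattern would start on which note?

Unit = 6 notes; the statements start on E4, F#4, G#4, moving up a 2nd each time.
Continuing: A4 → B4. Statement 5 starts on B4.

B4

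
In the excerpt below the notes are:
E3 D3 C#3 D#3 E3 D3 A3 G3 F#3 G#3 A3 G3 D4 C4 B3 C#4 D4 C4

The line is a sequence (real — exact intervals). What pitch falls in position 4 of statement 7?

With 6-note cells, note 4 of each statement runs D#3, G#3, C#4.
Carrying that up a 4th forward: F#4 → B4 → E5 → A5.

A5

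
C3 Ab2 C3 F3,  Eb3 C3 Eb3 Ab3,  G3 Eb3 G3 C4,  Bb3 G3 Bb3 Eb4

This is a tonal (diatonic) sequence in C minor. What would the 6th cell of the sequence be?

Unit = 4 notes; the statements start on C3, Eb3, G3, Bb3, moving up a 3rd each time.
Continuing the starts: D4 → F4.
From F4 the diatonic shape gives F4 D4 F4 Bb4.

F4 D4 F4 Bb4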